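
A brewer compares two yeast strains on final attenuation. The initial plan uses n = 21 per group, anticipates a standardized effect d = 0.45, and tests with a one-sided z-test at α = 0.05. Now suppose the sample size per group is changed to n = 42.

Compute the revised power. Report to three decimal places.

Power ≈ 0.662

With n = 42 per group: δ = d·√(n/2) = 0.45 × √(42/2) = 2.0622. Critical value z_{0.05} = 1.645.
Revised power = Φ(δ − 1.645) = Φ(0.417) = 0.6618.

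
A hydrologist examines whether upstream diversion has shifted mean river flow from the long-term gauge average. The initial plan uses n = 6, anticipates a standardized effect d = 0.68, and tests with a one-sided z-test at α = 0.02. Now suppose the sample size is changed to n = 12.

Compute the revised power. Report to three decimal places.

With n = 12: δ = d·√n = 0.68 × √12 = 2.3556. Critical value z_{0.02} = 2.054.
Revised power = P(Z > 2.054 − δ) = Φ(0.302) = 0.6186.

Power ≈ 0.619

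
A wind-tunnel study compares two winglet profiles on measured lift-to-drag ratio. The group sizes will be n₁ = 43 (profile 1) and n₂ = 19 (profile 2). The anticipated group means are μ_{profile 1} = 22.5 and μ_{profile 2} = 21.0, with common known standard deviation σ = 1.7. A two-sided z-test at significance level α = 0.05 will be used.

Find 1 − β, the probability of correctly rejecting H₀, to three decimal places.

Power ≈ 0.893

Standardized effect: d = |μ_{profile 1} − μ_{profile 2}| / σ = |22.5 − 21.0| / 1.7 = 0.8824
Noncentrality parameter: δ = d / √(1/n₁ + 1/n₂) = 0.8824 / √(1/43 + 1/19) = 3.2030
Two-sided α = 0.05 → critical value z_{0.025} = 1.960.
Power = Φ(δ − 1.960) + Φ(−δ − 1.960) = Φ(1.243) + Φ(-5.163) = 0.8931 + 0.0000 = 0.8931.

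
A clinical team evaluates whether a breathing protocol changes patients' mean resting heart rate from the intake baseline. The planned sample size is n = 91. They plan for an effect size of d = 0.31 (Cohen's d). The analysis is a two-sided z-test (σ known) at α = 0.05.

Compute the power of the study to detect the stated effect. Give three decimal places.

Power ≈ 0.841

Noncentrality parameter: λ = d·√n = 0.31 × √91 = 2.9572
Two-sided α = 0.05 → critical value z_{0.025} = 1.960.
Power = Φ(λ − 1.960) + Φ(−λ − 1.960) = Φ(0.997) + Φ(-4.917) = 0.8407 + 0.0000 = 0.8407.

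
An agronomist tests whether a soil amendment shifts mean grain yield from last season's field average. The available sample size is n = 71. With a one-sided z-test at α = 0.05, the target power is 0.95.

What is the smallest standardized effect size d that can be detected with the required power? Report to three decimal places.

d ≈ 0.390

Required noncentrality: δ = z_{0.05} + z_{0.05} = 1.645 + 1.645 = 3.290.
δ = d·√n ⇒ d = δ/√n = 3.290/√71 = 0.3904.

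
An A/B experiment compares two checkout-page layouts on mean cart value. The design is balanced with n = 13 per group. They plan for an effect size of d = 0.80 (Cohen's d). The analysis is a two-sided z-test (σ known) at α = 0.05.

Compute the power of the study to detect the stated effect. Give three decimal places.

Power ≈ 0.532

Noncentrality parameter: δ = d·√(n/2) = 0.80 × √(13/2) = 2.0396
Two-sided α = 0.05 → critical value z_{0.025} = 1.960.
Power = Φ(δ − 1.960) + Φ(−δ − 1.960) = Φ(0.080) + Φ(-4.000) = 0.5317 + 0.0000 = 0.5318.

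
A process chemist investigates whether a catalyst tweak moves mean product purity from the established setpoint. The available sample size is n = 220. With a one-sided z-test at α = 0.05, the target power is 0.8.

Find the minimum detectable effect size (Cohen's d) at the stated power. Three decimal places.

d ≈ 0.168

Need Φ(δ − 1.645) = 0.8, so δ = 1.645 + 0.842 = 2.486.
δ = d·√n ⇒ d = δ/√n = 2.486/√220 = 0.1676.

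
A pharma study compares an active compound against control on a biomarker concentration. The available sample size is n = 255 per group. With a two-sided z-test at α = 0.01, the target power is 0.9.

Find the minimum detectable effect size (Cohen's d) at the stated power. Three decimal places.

d ≈ 0.342

Need Φ(δ − 2.576) = 0.9, so δ = 2.576 + 1.282 = 3.857.
(Lower-tail contribution to power is negligible for δ > 0.)
δ = d·√(n/2) ⇒ d = δ/√(n/2) = 3.857/√(255/2) = 0.3416.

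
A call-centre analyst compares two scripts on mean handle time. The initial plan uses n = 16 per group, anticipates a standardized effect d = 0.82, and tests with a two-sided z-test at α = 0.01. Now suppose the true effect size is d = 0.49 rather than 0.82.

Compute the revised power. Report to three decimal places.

With d = 0.49: δ = d·√(n/2) = 0.49 × √(16/2) = 1.3859. Critical value z_{0.005} = 2.576.
Revised power = Φ(δ − 2.576) + Φ(−δ − 2.576) = Φ(-1.190) + Φ(-3.962) = 0.1170 + 0.0000 = 0.1171.

Power ≈ 0.117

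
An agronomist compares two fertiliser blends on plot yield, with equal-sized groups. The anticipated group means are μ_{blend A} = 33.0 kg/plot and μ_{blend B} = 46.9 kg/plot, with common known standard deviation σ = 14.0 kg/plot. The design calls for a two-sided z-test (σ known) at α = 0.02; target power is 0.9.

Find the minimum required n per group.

Standardized effect: d = |μ_{blend A} − μ_{blend B}| / σ = |33.0 − 46.9| / 14.0 = 0.9929
For power 0.9 need Φ(δ − z_{0.01}) = 0.9, so δ = z_{0.01} + z_{0.10} = 2.326 + 1.282 = 3.608.
(For δ > 0 the lower-tail rejection region contributes negligibly to power, so the one-term inversion is standard.)
δ = d·√(n/2) ⇒ n = 2(δ/d)² = 2 × (3.608 / 0.9929)² = 26.41.
Rounding up, n = 27 per group.

n = 27 per group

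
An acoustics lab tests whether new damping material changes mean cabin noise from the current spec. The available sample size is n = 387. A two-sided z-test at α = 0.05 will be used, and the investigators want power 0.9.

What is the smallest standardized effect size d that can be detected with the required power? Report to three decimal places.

Required noncentrality: δ = z_{0.025} + z_{0.10} = 1.960 + 1.282 = 3.242.
(The second rejection-region term Φ(−δ − z_{α/2}) is negligible and dropped.)
δ = d·√n ⇒ d = δ/√n = 3.242/√387 = 0.1648.

d ≈ 0.165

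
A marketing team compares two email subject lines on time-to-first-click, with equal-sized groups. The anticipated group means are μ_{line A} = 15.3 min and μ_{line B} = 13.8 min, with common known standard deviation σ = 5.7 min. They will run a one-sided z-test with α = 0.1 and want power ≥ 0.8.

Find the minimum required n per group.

Standardized effect: d = |μ_{line A} − μ_{line B}| / σ = |15.3 − 13.8| / 5.7 = 0.2632
Set Φ(δ − 1.282) = 0.8; then δ − 1.282 = Φ⁻¹(0.8) = 0.842, giving δ = 2.123.
δ = d·√(n/2) ⇒ n = 2(δ/d)² = 2 × (2.123 / 0.2632)² = 130.19.
Rounding up, n = 131 per group.

n = 131 per group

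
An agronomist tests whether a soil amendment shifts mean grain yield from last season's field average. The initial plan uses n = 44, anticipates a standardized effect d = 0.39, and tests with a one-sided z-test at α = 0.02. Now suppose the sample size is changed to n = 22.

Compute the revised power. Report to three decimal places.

Power ≈ 0.411

With n = 22: δ = d·√n = 0.39 × √22 = 1.8293. Critical value z_{0.02} = 2.054.
Revised power = Φ(δ − 2.054) = Φ(-0.224) = 0.4112.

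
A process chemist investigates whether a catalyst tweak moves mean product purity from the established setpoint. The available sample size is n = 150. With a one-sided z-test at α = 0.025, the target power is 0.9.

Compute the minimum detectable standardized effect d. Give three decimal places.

d ≈ 0.265

Need Φ(δ − 1.960) = 0.9, so δ = 1.960 + 1.282 = 3.242.
δ = d·√n ⇒ d = δ/√n = 3.242/√150 = 0.2647.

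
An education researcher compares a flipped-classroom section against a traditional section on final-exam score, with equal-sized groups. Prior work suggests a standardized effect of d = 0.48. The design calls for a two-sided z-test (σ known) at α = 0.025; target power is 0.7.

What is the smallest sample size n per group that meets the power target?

For power 0.7 need Φ(δ − z_{0.0125}) = 0.7, so δ = z_{0.0125} + z_{0.30} = 2.241 + 0.524 = 2.766.
(The Φ(−δ − z_{α/2}) term is vanishingly small for δ > 0 and is dropped in the standard sample-size formula.)
δ = d·√(n/2) ⇒ n = 2(δ/d)² = 2 × (2.766 / 0.48)² = 66.40.
Round up to the next whole unit.

n = 67 per group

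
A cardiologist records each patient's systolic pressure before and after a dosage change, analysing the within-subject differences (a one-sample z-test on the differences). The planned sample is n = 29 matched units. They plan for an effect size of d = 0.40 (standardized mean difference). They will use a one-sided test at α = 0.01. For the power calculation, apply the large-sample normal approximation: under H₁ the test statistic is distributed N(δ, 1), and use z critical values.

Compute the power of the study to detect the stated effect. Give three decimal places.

Power ≈ 0.432

Noncentrality parameter: λ = d·√n = 0.40 × √29 = 2.1541
One-sided α = 0.01 → critical value z_{0.01} = 2.326.
Power = Φ(λ − 2.326) = Φ(-0.172) = 0.4316.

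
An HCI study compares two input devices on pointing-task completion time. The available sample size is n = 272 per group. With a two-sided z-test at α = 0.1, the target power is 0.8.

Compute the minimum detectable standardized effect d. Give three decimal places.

Required noncentrality: δ = z_{0.05} + z_{0.20} = 1.645 + 0.842 = 2.486.
(Lower-tail contribution to power is negligible for δ > 0.)
δ = d·√(n/2) ⇒ d = δ/√(n/2) = 2.486/√(272/2) = 0.2132.

d ≈ 0.213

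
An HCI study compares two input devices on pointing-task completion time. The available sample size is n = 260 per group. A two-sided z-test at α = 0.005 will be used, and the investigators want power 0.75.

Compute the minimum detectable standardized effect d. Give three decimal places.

Required noncentrality: δ = z_{0.0025} + z_{0.25} = 2.807 + 0.674 = 3.482.
(The second rejection-region term Φ(−δ − z_{α/2}) is negligible and dropped.)
δ = d·√(n/2) ⇒ d = δ/√(n/2) = 3.482/√(260/2) = 0.3053.

d ≈ 0.305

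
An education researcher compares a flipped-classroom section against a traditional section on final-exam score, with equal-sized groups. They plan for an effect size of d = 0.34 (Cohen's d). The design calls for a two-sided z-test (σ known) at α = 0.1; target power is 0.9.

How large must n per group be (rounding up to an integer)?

For power 0.9 need Φ(δ − z_{0.05}) = 0.9, so δ = z_{0.05} + z_{0.10} = 1.645 + 1.282 = 2.926.
(The Φ(−δ − z_{α/2}) term is vanishingly small for δ > 0 and is dropped in the standard sample-size formula.)
δ = d·√(n/2) ⇒ n = 2(δ/d)² = 2 × (2.926 / 0.34)² = 148.16.
Round up to the next whole unit.

n = 149 per group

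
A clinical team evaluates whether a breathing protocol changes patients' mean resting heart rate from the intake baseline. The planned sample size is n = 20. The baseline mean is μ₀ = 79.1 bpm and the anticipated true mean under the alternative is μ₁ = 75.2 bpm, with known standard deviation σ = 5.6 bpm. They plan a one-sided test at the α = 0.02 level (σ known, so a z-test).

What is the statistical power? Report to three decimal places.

Power ≈ 0.856

Standardized effect: d = |μ₁ − μ₀| / σ = |75.2 − 79.1| / 5.6 = 0.6964
Noncentrality parameter: δ = d·√n = 0.6964 × √20 = 3.1145
Critical value for a one-sided test at α = 0.02: z_α = 2.054.
Power = Φ(δ − 2.054) = Φ(1.061) = 0.8556.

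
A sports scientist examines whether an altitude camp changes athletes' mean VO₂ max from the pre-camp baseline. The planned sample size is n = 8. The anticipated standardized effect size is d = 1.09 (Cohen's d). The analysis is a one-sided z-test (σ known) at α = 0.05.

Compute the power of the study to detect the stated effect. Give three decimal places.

Power ≈ 0.925

Noncentrality parameter: δ = d·√n = 1.09 × √8 = 3.0830
Critical value for a one-sided test at α = 0.05: z_α = 1.645.
Power = Φ(δ − 1.645) = Φ(1.438) = 0.9248.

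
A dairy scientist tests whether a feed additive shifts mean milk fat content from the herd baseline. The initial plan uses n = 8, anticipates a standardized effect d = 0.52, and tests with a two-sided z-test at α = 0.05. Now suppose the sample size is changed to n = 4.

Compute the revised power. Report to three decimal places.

With n = 4: δ = d·√n = 0.52 × √4 = 1.0400. Critical value z_{0.025} = 1.960.
Revised power = Φ(δ − 1.960) + Φ(−δ − 1.960) = Φ(-0.920) + Φ(-3.000) = 0.1788 + 0.0014 = 0.1801.

Power ≈ 0.180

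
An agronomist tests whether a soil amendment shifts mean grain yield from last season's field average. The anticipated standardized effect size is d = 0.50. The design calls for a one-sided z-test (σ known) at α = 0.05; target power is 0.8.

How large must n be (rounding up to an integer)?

Set Φ(δ − 1.645) = 0.8; then δ − 1.645 = Φ⁻¹(0.8) = 0.842, giving δ = 2.486.
δ = d·√n ⇒ n = (δ/d)² = (2.486 / 0.50)² = 24.73.
Round up to the next whole unit.

n = 25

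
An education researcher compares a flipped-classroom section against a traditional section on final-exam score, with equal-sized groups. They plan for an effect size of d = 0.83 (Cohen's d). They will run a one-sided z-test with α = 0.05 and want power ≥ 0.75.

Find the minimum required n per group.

Set Φ(δ − 1.645) = 0.75; then δ − 1.645 = Φ⁻¹(0.75) = 0.674, giving δ = 2.319.
δ = d·√(n/2) ⇒ n = 2(δ/d)² = 2 × (2.319 / 0.83)² = 15.62.
Rounding up, n = 16 per group.

n = 16 per group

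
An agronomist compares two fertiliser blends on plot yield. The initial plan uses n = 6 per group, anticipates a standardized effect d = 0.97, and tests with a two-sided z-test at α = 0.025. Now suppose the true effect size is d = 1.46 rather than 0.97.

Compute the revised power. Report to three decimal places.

With d = 1.46: δ = d·√(n/2) = 1.46 × √(6/2) = 2.5288. Critical value z_{0.0125} = 2.241.
Revised power = Φ(δ − 2.241) + Φ(−δ − 2.241) = Φ(0.287) + Φ(-4.770) = 0.6131 + 0.0000 = 0.6131.

Power ≈ 0.613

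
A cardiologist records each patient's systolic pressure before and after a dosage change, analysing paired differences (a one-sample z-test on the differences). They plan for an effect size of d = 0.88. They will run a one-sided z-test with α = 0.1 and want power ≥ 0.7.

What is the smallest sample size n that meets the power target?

n = 5

For power 0.7 need Φ(δ − z_{0.1}) = 0.7, so δ = z_{0.1} + z_{0.30} = 1.282 + 0.524 = 1.806.
δ = d·√n ⇒ n = (δ/d)² = (1.806 / 0.88)² = 4.21.
Rounding up, n = 5.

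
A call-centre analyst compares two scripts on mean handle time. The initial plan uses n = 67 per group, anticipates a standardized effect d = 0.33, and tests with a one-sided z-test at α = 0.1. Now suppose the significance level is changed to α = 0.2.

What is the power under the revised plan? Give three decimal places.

Power ≈ 0.857

δ = d·√(n/2) = 0.33 × √(67/2) = 1.9100 (unchanged). New critical value: z_{0.2} = 0.842.
Revised power = P(Z > 0.842 − δ) = Φ(1.068) = 0.8573.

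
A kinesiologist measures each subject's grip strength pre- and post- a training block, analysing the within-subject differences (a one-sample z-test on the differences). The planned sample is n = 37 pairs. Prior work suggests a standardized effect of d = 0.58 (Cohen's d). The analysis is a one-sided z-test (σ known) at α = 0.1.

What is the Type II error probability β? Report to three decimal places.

β ≈ 0.012

Noncentrality parameter: δ = d·√n = 0.58 × √37 = 3.5280
Critical value for a one-sided test at α = 0.1: z_α = 1.282.
Power = Φ(δ − 1.282) = Φ(2.246) = 0.9877.
Type II error: β = 1 − power = 1 − 0.9877 = 0.0123.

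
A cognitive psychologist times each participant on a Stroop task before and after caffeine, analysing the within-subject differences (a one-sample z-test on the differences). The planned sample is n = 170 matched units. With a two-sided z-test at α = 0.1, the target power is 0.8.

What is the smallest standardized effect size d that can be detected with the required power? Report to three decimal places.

Need Φ(δ − 1.645) = 0.8, so δ = 1.645 + 0.842 = 2.486.
(The second rejection-region term Φ(−δ − z_{α/2}) is negligible and dropped.)
δ = d·√n ⇒ d = δ/√n = 2.486/√170 = 0.1907.

d ≈ 0.191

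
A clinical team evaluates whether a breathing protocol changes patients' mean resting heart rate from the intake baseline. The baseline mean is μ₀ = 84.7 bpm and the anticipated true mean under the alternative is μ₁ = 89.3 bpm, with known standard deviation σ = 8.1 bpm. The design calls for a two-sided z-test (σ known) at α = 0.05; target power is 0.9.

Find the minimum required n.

Standardized effect: d = |μ₁ − μ₀| / σ = |89.3 − 84.7| / 8.1 = 0.5679
Set Φ(δ − 1.960) = 0.9; then δ − 1.960 = Φ⁻¹(0.9) = 1.282, giving δ = 3.242.
(For δ > 0 the lower-tail rejection region contributes negligibly to power, so the one-term inversion is standard.)
δ = d·√n ⇒ n = (δ/d)² = (3.242 / 0.5679)² = 32.58.
Rounding up, n = 33.

n = 33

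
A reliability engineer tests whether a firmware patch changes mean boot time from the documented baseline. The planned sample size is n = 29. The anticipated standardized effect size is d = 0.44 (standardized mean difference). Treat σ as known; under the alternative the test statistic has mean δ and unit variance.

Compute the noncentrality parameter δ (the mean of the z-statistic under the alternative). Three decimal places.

The noncentrality parameter scales effect size by the design's sample-size factor: δ = d·√n = 0.44 × √29 = 2.3695

δ ≈ 2.369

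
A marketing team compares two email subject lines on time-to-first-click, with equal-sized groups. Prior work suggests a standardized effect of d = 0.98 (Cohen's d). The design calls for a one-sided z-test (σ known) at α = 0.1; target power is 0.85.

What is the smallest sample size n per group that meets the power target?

n = 12 per group

Set Φ(δ − 1.282) = 0.85; then δ − 1.282 = Φ⁻¹(0.85) = 1.036, giving δ = 2.318.
δ = d·√(n/2) ⇒ n = 2(δ/d)² = 2 × (2.318 / 0.98)² = 11.19.
Round up to the next whole unit.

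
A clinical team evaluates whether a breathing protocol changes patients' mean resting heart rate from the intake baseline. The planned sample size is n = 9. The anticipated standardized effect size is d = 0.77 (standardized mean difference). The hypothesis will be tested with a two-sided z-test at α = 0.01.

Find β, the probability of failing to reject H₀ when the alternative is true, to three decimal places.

Noncentrality parameter: δ = d·√n = 0.77 × √9 = 2.3100
Two-sided α = 0.01 → critical value z_{0.005} = 2.576.
Power = Φ(δ − 2.576) + Φ(−δ − 2.576) = Φ(-0.266) + Φ(-4.886) = 0.3952 + 0.0000 = 0.3952.
Type II error: β = 1 − power = 1 − 0.3952 = 0.6048.

β ≈ 0.605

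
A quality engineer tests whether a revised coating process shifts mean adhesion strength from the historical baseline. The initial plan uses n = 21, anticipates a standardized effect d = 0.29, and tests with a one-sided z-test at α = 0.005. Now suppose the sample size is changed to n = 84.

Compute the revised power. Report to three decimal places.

Power ≈ 0.533

With n = 84: δ = d·√n = 0.29 × √84 = 2.6579. Critical value z_{0.005} = 2.576.
Revised power = Φ(δ − 2.576) = Φ(0.082) = 0.5327.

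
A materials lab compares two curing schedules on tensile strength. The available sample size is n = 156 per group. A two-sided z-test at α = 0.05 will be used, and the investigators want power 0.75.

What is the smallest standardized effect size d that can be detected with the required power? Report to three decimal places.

d ≈ 0.298

Need Φ(δ − 1.960) = 0.75, so δ = 1.960 + 0.674 = 2.634.
(The second rejection-region term Φ(−δ − z_{α/2}) is negligible and dropped.)
δ = d·√(n/2) ⇒ d = δ/√(n/2) = 2.634/√(156/2) = 0.2983.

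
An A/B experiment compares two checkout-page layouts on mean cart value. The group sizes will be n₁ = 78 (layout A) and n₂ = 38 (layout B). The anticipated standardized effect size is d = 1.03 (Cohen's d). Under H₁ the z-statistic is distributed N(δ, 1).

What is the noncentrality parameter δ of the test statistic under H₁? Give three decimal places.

δ ≈ 5.207

δ = d / √(1/n₁ + 1/n₂) = 1.03 / √(1/78 + 1/38) = 5.2065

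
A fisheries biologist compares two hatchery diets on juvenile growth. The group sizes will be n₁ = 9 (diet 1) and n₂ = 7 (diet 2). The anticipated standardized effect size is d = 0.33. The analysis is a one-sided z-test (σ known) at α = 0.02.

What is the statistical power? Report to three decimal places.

Power ≈ 0.081

Noncentrality parameter: δ = d / √(1/n₁ + 1/n₂) = 0.33 / √(1/9 + 1/7) = 0.6548
Critical value for a one-sided test at α = 0.02: z_α = 2.054.
Power = Φ(δ − 2.054) = Φ(-1.399) = 0.0809.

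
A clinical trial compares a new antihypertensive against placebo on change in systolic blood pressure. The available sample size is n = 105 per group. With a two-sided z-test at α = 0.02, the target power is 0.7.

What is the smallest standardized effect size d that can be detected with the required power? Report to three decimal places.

Need Φ(δ − 2.326) = 0.7, so δ = 2.326 + 0.524 = 2.851.
(The second rejection-region term Φ(−δ − z_{α/2}) is negligible and dropped.)
δ = d·√(n/2) ⇒ d = δ/√(n/2) = 2.851/√(105/2) = 0.3934.

d ≈ 0.393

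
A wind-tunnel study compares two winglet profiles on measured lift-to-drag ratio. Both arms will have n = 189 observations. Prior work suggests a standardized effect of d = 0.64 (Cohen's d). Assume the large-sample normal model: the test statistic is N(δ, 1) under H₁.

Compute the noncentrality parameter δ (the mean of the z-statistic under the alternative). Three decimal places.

δ = d·√(n/2) = 0.64 × √(189/2) = 6.2215

δ ≈ 6.222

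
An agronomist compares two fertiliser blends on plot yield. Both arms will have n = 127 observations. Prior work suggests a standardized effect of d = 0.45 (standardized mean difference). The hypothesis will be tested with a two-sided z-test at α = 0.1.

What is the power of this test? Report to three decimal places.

Noncentrality parameter: δ = d·√(n/2) = 0.45 × √(127/2) = 3.5859
Critical value for a two-sided test at α = 0.1: z_{α/2} = 1.645.
Power = Φ(δ − 1.645) + Φ(−δ − 1.645) = Φ(1.941) + Φ(-5.231) = 0.9739 + 0.0000 = 0.9739.

Power ≈ 0.974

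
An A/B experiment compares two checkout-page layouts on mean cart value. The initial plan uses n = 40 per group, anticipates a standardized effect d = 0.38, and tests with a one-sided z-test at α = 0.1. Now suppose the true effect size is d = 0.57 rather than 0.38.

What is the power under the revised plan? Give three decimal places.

Power ≈ 0.898

With d = 0.57: δ = d·√(n/2) = 0.57 × √(40/2) = 2.5491. Critical value z_{0.1} = 1.282.
Revised power = Φ(δ − 1.282) = Φ(1.268) = 0.8975.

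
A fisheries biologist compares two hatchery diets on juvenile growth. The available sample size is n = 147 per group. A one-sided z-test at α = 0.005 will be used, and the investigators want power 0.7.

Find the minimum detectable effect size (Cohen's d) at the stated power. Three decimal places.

d ≈ 0.362

Required noncentrality: δ = z_{0.005} + z_{0.30} = 2.576 + 0.524 = 3.100.
δ = d·√(n/2) ⇒ d = δ/√(n/2) = 3.100/√(147/2) = 0.3616.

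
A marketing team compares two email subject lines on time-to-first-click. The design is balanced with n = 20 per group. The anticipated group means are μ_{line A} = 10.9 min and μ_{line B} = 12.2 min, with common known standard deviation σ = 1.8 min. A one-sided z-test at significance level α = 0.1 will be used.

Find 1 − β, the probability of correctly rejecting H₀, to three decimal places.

Standardized effect: d = |μ_{line A} − μ_{line B}| / σ = |10.9 − 12.2| / 1.8 = 0.7222
Noncentrality parameter: δ = d·√(n/2) = 0.7222 × √(20/2) = 2.2839
One-sided α = 0.1 → critical value z_{0.1} = 1.282.
Power = Φ(δ − 1.282) = Φ(1.002) = 0.8419.

Power ≈ 0.842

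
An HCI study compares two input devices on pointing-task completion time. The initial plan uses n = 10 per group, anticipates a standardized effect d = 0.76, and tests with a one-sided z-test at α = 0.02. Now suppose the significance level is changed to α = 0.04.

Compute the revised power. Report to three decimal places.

δ = d·√(n/2) = 0.76 × √(10/2) = 1.6994 (unchanged). New critical value: z_{0.04} = 1.751.
Revised power = Φ(δ − 1.751) = Φ(-0.051) = 0.4796.

Power ≈ 0.480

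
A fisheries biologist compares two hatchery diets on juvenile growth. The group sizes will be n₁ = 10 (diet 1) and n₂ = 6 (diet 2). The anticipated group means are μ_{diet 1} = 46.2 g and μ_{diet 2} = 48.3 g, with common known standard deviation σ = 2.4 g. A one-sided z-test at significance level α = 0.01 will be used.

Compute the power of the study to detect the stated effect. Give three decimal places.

Power ≈ 0.264

Standardized effect: d = |μ_{diet 1} − μ_{diet 2}| / σ = |46.2 − 48.3| / 2.4 = 0.8750
Noncentrality parameter: δ = d / √(1/n₁ + 1/n₂) = 0.8750 / √(1/10 + 1/6) = 1.6944
Critical value for a one-sided test at α = 0.01: z_α = 2.326.
Power = Φ(δ − 2.326) = Φ(-0.632) = 0.2637.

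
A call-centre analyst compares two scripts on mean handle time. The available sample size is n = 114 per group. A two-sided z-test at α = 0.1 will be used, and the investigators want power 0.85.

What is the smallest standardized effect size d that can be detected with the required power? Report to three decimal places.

Required noncentrality: δ = z_{0.05} + z_{0.15} = 1.645 + 1.036 = 2.681.
(Lower-tail contribution to power is negligible for δ > 0.)
δ = d·√(n/2) ⇒ d = δ/√(n/2) = 2.681/√(114/2) = 0.3551.

d ≈ 0.355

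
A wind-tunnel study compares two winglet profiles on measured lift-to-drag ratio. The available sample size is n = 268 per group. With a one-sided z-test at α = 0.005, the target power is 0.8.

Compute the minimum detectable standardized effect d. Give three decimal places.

Need Φ(δ − 2.576) = 0.8, so δ = 2.576 + 0.842 = 3.417.
δ = d·√(n/2) ⇒ d = δ/√(n/2) = 3.417/√(268/2) = 0.2952.

d ≈ 0.295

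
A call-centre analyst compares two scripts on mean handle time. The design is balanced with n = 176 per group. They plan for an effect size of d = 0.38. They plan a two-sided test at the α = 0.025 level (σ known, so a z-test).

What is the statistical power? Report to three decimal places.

Noncentrality parameter: δ = d·√(n/2) = 0.38 × √(176/2) = 3.5647
Two-sided α = 0.025 → critical value z_{0.0125} = 2.241.
Power = Φ(δ − 2.241) + Φ(−δ − 2.241) = Φ(1.323) + Φ(-5.806) = 0.9071 + 0.0000 = 0.9071.

Power ≈ 0.907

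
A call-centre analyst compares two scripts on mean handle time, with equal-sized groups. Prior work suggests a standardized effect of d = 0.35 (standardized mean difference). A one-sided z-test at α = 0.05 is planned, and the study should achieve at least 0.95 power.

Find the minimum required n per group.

n = 177 per group

Set Φ(δ − 1.645) = 0.95; then δ − 1.645 = Φ⁻¹(0.95) = 1.645, giving δ = 3.290.
δ = d·√(n/2) ⇒ n = 2(δ/d)² = 2 × (3.290 / 0.35)² = 176.69.
Round up to the next whole unit.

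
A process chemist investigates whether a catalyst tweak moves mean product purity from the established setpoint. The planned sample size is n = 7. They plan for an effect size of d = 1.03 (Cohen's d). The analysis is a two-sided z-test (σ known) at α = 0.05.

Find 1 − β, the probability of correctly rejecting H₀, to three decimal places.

Power ≈ 0.778

Noncentrality parameter: δ = d·√n = 1.03 × √7 = 2.7251
Critical value for a two-sided test at α = 0.05: z_{α/2} = 1.960.
Power = Φ(δ − 1.960) + Φ(−δ − 1.960) = Φ(0.765) + Φ(-4.685) = 0.7779 + 0.0000 = 0.7779.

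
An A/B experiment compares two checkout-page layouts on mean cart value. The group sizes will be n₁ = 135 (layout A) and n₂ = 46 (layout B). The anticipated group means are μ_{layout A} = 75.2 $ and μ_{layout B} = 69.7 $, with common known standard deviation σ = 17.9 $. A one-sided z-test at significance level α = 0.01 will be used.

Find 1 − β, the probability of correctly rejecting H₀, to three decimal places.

Power ≈ 0.299

Standardized effect: d = |μ_{layout A} − μ_{layout B}| / σ = |75.2 − 69.7| / 17.9 = 0.3073
Noncentrality parameter: δ = d / √(1/n₁ + 1/n₂) = 0.3073 / √(1/135 + 1/46) = 1.7998
Critical value for a one-sided test at α = 0.01: z_α = 2.326.
Power = Φ(δ − 2.326) = Φ(-0.527) = 0.2992.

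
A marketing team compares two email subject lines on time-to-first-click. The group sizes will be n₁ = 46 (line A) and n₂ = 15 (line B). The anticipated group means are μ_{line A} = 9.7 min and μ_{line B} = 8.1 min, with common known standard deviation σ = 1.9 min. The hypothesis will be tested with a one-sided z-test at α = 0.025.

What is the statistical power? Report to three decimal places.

Power ≈ 0.808

Standardized effect: d = |μ_{line A} − μ_{line B}| / σ = |9.7 − 8.1| / 1.9 = 0.8421
Noncentrality parameter: δ = d / √(1/n₁ + 1/n₂) = 0.8421 / √(1/46 + 1/15) = 2.8322
One-sided α = 0.025 → critical value z_{0.025} = 1.960.
Power = Φ(δ − 1.960) = Φ(0.872) = 0.8085.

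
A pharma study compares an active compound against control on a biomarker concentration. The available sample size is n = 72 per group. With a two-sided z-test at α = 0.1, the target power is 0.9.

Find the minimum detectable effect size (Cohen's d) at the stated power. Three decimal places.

Need Φ(δ − 1.645) = 0.9, so δ = 1.645 + 1.282 = 2.926.
(The second rejection-region term Φ(−δ − z_{α/2}) is negligible and dropped.)
δ = d·√(n/2) ⇒ d = δ/√(n/2) = 2.926/√(72/2) = 0.4877.

d ≈ 0.488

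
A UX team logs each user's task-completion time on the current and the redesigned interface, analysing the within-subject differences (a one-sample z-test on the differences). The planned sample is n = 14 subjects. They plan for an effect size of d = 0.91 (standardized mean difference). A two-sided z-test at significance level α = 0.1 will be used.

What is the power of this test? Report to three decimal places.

Noncentrality parameter: δ = d·√n = 0.91 × √14 = 3.4049
Two-sided α = 0.1 → critical value z_{0.05} = 1.645.
Power = Φ(δ − 1.645) + Φ(−δ − 1.645) = Φ(1.760) + Φ(-5.050) = 0.9608 + 0.0000 = 0.9608.

Power ≈ 0.961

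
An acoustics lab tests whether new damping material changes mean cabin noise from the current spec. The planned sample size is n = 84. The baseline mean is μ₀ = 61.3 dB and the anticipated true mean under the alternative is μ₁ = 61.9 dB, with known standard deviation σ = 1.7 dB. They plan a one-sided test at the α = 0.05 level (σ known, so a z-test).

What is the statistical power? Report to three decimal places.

Power ≈ 0.944

Standardized effect: d = |μ₁ − μ₀| / σ = |61.9 − 61.3| / 1.7 = 0.3529
Noncentrality parameter: δ = d·√n = 0.3529 × √84 = 3.2348
Critical value for a one-sided test at α = 0.05: z_α = 1.645.
Power = P(Z > 1.645 − δ) = Φ(1.590) = 0.9441.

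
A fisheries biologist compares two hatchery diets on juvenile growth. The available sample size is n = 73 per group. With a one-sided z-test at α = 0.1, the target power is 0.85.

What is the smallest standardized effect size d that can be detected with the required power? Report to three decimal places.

Required noncentrality: δ = z_{0.1} + z_{0.15} = 1.282 + 1.036 = 2.318.
δ = d·√(n/2) ⇒ d = δ/√(n/2) = 2.318/√(73/2) = 0.3837.

d ≈ 0.384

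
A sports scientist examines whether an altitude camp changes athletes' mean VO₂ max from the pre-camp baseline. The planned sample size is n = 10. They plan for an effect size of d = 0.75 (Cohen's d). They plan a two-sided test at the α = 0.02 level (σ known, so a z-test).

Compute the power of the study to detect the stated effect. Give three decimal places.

Noncentrality parameter: δ = d·√n = 0.75 × √10 = 2.3717
Critical value for a two-sided test at α = 0.02: z_{α/2} = 2.326.
Power = Φ(δ − 2.326) + Φ(−δ − 2.326) = Φ(0.045) + Φ(-4.698) = 0.5181 + 0.0000 = 0.5181.

Power ≈ 0.518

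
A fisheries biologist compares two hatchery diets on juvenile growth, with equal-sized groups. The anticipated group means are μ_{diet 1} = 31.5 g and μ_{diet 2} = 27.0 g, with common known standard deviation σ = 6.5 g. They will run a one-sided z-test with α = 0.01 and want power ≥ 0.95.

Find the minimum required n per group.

Standardized effect: d = |μ_{diet 1} − μ_{diet 2}| / σ = |31.5 − 27.0| / 6.5 = 0.6923
Set Φ(δ − 2.326) = 0.95; then δ − 2.326 = Φ⁻¹(0.95) = 1.645, giving δ = 3.971.
δ = d·√(n/2) ⇒ n = 2(δ/d)² = 2 × (3.971 / 0.6923)² = 65.81.
Round up to the next whole unit.

n = 66 per group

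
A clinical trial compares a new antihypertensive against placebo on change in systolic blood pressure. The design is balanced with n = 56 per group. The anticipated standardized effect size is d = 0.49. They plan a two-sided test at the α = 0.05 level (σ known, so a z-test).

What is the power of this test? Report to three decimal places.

Noncentrality parameter: δ = d·√(n/2) = 0.49 × √(56/2) = 2.5928
Critical value for a two-sided test at α = 0.05: z_{α/2} = 1.960.
Power = Φ(δ − 1.960) + Φ(−δ − 1.960) = Φ(0.633) + Φ(-4.553) = 0.7366 + 0.0000 = 0.7366.

Power ≈ 0.737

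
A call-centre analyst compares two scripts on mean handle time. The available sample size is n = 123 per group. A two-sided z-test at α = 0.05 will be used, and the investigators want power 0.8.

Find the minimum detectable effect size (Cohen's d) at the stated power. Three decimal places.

Need Φ(δ − 1.960) = 0.8, so δ = 1.960 + 0.842 = 2.802.
(Lower-tail contribution to power is negligible for δ > 0.)
δ = d·√(n/2) ⇒ d = δ/√(n/2) = 2.802/√(123/2) = 0.3572.

d ≈ 0.357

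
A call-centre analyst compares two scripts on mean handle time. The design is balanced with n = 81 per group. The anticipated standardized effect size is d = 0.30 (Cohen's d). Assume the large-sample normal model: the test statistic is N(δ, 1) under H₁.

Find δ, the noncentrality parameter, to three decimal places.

δ ≈ 1.909

δ = d·√(n/2) = 0.30 × √(81/2) = 1.9092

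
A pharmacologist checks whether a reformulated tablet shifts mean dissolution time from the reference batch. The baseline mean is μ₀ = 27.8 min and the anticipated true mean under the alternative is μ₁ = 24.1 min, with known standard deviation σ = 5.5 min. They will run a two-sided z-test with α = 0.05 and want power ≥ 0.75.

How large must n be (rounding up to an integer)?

Standardized effect: d = |μ₁ − μ₀| / σ = |24.1 − 27.8| / 5.5 = 0.6727
Set Φ(δ − 1.960) = 0.75; then δ − 1.960 = Φ⁻¹(0.75) = 0.674, giving δ = 2.634.
(Ignoring the negligible lower-tail rejection probability gives the usual closed-form inversion.)
δ = d·√n ⇒ n = (δ/d)² = (2.634 / 0.6727)² = 15.34.
Round up to the next whole unit.

n = 16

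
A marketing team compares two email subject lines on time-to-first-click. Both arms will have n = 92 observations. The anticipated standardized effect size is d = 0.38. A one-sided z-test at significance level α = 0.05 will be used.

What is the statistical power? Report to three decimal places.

Power ≈ 0.824

Noncentrality parameter: δ = d·√(n/2) = 0.38 × √(92/2) = 2.5773
One-sided α = 0.05 → critical value z_{0.05} = 1.645.
Power = P(Z > 1.645 − δ) = Φ(0.932) = 0.8244.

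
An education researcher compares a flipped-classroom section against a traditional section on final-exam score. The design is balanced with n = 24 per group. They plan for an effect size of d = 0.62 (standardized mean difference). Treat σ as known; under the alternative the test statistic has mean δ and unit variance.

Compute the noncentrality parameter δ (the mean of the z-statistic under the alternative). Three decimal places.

δ ≈ 2.148

The noncentrality parameter scales effect size by the design's sample-size factor: δ = d·√(n/2) = 0.62 × √(24/2) = 2.1477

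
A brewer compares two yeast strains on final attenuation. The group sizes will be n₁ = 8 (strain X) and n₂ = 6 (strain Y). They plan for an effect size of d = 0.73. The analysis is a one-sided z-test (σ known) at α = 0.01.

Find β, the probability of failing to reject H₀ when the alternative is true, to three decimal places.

β ≈ 0.835

Noncentrality parameter: δ = d / √(1/n₁ + 1/n₂) = 0.73 / √(1/8 + 1/6) = 1.3517
One-sided α = 0.01 → critical value z_{0.01} = 2.326.
Power = Φ(δ − 2.326) = Φ(-0.975) = 0.1649.
Type II error: β = 1 − power = 1 − 0.1649 = 0.8351.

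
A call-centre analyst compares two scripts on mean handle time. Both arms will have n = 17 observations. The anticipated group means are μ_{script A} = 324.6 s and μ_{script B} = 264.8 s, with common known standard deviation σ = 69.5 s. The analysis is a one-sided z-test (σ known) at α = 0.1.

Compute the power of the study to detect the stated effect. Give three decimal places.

Standardized effect: d = |μ_{script A} − μ_{script B}| / σ = |324.6 − 264.8| / 69.5 = 0.8604
Noncentrality parameter: δ = d·√(n/2) = 0.8604 × √(17/2) = 2.5086
One-sided α = 0.1 → critical value z_{0.1} = 1.282.
Power = Φ(δ − 1.282) = Φ(1.227) = 0.8901.

Power ≈ 0.890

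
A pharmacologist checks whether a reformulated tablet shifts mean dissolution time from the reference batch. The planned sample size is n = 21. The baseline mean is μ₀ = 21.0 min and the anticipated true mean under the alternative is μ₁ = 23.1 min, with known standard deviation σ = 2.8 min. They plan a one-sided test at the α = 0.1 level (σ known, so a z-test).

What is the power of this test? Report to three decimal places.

Standardized effect: d = |μ₁ − μ₀| / σ = |23.1 − 21.0| / 2.8 = 0.7500
Noncentrality parameter: δ = d·√n = 0.7500 × √21 = 3.4369
Critical value for a one-sided test at α = 0.1: z_α = 1.282.
Power = P(Z > 1.282 − δ) = Φ(2.155) = 0.9844.

Power ≈ 0.984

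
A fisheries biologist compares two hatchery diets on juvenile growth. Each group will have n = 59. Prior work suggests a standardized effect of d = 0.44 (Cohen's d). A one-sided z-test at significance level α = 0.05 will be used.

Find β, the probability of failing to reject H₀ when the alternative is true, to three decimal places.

β ≈ 0.228

Noncentrality parameter: δ = d·√(n/2) = 0.44 × √(59/2) = 2.3898
One-sided α = 0.05 → critical value z_{0.05} = 1.645.
Power = Φ(δ − 1.645) = Φ(0.745) = 0.7719.
Type II error: β = 1 − power = 1 − 0.7719 = 0.2281.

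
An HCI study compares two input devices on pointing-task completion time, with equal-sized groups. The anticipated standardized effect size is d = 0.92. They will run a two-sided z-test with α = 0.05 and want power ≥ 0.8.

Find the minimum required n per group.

n = 19 per group

Set Φ(δ − 1.960) = 0.8; then δ − 1.960 = Φ⁻¹(0.8) = 0.842, giving δ = 2.802.
(Ignoring the negligible lower-tail rejection probability gives the usual closed-form inversion.)
δ = d·√(n/2) ⇒ n = 2(δ/d)² = 2 × (2.802 / 0.92)² = 18.55.
Rounding up, n = 19 per group.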